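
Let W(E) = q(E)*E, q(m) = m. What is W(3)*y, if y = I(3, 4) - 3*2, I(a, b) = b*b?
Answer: 90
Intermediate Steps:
I(a, b) = b²
y = 10 (y = 4² - 3*2 = 16 - 6 = 10)
W(E) = E² (W(E) = E*E = E²)
W(3)*y = 3²*10 = 9*10 = 90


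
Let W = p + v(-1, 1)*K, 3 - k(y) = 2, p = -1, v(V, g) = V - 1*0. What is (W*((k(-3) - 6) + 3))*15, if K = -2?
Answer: -30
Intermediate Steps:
v(V, g) = V (v(V, g) = V + 0 = V)
k(y) = 1 (k(y) = 3 - 1*2 = 3 - 2 = 1)
W = 1 (W = -1 - 1*(-2) = -1 + 2 = 1)
(W*((k(-3) - 6) + 3))*15 = (1*((1 - 6) + 3))*15 = (1*(-5 + 3))*15 = (1*(-2))*15 = -2*15 = -30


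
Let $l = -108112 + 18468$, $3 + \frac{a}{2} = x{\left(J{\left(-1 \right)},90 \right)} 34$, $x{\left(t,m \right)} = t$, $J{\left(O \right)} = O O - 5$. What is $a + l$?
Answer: $-89922$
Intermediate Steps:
$J{\left(O \right)} = -5 + O^{2}$ ($J{\left(O \right)} = O^{2} - 5 = -5 + O^{2}$)
$a = -278$ ($a = -6 + 2 \left(-5 + \left(-1\right)^{2}\right) 34 = -6 + 2 \left(-5 + 1\right) 34 = -6 + 2 \left(\left(-4\right) 34\right) = -6 + 2 \left(-136\right) = -6 - 272 = -278$)
$l = -89644$
$a + l = -278 - 89644 = -89922$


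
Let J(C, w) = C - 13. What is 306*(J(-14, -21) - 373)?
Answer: -122400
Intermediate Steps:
J(C, w) = -13 + C
306*(J(-14, -21) - 373) = 306*((-13 - 14) - 373) = 306*(-27 - 373) = 306*(-400) = -122400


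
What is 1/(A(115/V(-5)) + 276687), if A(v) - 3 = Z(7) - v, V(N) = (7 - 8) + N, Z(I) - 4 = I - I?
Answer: 6/1660279 ≈ 3.6139e-6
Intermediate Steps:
Z(I) = 4 (Z(I) = 4 + (I - I) = 4 + 0 = 4)
V(N) = -1 + N
A(v) = 7 - v (A(v) = 3 + (4 - v) = 7 - v)
1/(A(115/V(-5)) + 276687) = 1/((7 - 115/(-1 - 5)) + 276687) = 1/((7 - 115/(-6)) + 276687) = 1/((7 - 115*(-1)/6) + 276687) = 1/((7 - 1*(-115/6)) + 276687) = 1/((7 + 115/6) + 276687) = 1/(157/6 + 276687) = 1/(1660279/6) = 6/1660279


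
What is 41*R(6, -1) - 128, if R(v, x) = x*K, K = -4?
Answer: 36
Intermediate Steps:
R(v, x) = -4*x (R(v, x) = x*(-4) = -4*x)
41*R(6, -1) - 128 = 41*(-4*(-1)) - 128 = 41*4 - 128 = 164 - 128 = 36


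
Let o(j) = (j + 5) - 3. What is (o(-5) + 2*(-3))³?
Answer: -729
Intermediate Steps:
o(j) = 2 + j (o(j) = (5 + j) - 3 = 2 + j)
(o(-5) + 2*(-3))³ = ((2 - 5) + 2*(-3))³ = (-3 - 6)³ = (-9)³ = -729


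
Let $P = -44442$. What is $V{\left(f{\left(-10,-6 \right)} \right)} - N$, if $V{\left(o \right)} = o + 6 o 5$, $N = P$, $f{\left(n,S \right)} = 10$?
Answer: $44752$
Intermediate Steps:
$N = -44442$
$V{\left(o \right)} = 31 o$ ($V{\left(o \right)} = o + 30 o = 31 o$)
$V{\left(f{\left(-10,-6 \right)} \right)} - N = 31 \cdot 10 - -44442 = 310 + 44442 = 44752$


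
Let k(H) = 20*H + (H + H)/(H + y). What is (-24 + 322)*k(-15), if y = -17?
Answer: -712965/8 ≈ -89121.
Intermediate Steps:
k(H) = 20*H + 2*H/(-17 + H) (k(H) = 20*H + (H + H)/(H - 17) = 20*H + (2*H)/(-17 + H) = 20*H + 2*H/(-17 + H))
(-24 + 322)*k(-15) = (-24 + 322)*(2*(-15)*(-169 + 10*(-15))/(-17 - 15)) = 298*(2*(-15)*(-169 - 150)/(-32)) = 298*(2*(-15)*(-1/32)*(-319)) = 298*(-4785/16) = -712965/8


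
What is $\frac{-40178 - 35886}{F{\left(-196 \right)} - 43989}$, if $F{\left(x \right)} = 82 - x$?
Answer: $\frac{76064}{43711} \approx 1.7402$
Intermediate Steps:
$\frac{-40178 - 35886}{F{\left(-196 \right)} - 43989} = \frac{-40178 - 35886}{\left(82 - -196\right) - 43989} = - \frac{76064}{\left(82 + 196\right) - 43989} = - \frac{76064}{278 - 43989} = - \frac{76064}{-43711} = \left(-76064\right) \left(- \frac{1}{43711}\right) = \frac{76064}{43711}$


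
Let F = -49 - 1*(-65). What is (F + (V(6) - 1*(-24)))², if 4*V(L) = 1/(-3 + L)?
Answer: 231361/144 ≈ 1606.7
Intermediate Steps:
V(L) = 1/(4*(-3 + L))
F = 16 (F = -49 + 65 = 16)
(F + (V(6) - 1*(-24)))² = (16 + (1/(4*(-3 + 6)) - 1*(-24)))² = (16 + ((¼)/3 + 24))² = (16 + ((¼)*(⅓) + 24))² = (16 + (1/12 + 24))² = (16 + 289/12)² = (481/12)² = 231361/144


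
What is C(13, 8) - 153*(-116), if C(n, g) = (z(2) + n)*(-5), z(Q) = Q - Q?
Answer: 17683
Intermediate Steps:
z(Q) = 0
C(n, g) = -5*n (C(n, g) = (0 + n)*(-5) = n*(-5) = -5*n)
C(13, 8) - 153*(-116) = -5*13 - 153*(-116) = -65 + 17748 = 17683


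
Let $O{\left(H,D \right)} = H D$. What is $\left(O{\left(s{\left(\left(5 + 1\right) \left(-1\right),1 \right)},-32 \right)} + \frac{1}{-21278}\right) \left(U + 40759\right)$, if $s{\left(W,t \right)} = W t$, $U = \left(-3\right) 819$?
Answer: $\frac{78239016625}{10639} \approx 7.354 \cdot 10^{6}$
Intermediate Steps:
$U = -2457$
$O{\left(H,D \right)} = D H$
$\left(O{\left(s{\left(\left(5 + 1\right) \left(-1\right),1 \right)},-32 \right)} + \frac{1}{-21278}\right) \left(U + 40759\right) = \left(- 32 \left(5 + 1\right) \left(-1\right) 1 + \frac{1}{-21278}\right) \left(-2457 + 40759\right) = \left(- 32 \cdot 6 \left(-1\right) 1 - \frac{1}{21278}\right) 38302 = \left(- 32 \left(\left(-6\right) 1\right) - \frac{1}{21278}\right) 38302 = \left(\left(-32\right) \left(-6\right) - \frac{1}{21278}\right) 38302 = \left(192 - \frac{1}{21278}\right) 38302 = \frac{4085375}{21278} \cdot 38302 = \frac{78239016625}{10639}$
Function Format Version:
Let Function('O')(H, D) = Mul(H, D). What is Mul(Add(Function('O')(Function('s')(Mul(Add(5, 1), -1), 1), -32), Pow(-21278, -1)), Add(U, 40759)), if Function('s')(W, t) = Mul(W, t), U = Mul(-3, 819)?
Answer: Rational(78239016625, 10639) ≈ 7.3540e+6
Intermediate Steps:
U = -2457
Function('O')(H, D) = Mul(D, H)
Mul(Add(Function('O')(Function('s')(Mul(Add(5, 1), -1), 1), -32), Pow(-21278, -1)), Add(U, 40759)) = Mul(Add(Mul(-32, Mul(Mul(Add(5, 1), -1), 1)), Pow(-21278, -1)), Add(-2457, 40759)) = Mul(Add(Mul(-32, Mul(Mul(6, -1), 1)), Rational(-1, 21278)), 38302) = Mul(Add(Mul(-32, Mul(-6, 1)), Rational(-1, 21278)), 38302) = Mul(Add(Mul(-32, -6), Rational(-1, 21278)), 38302) = Mul(Add(192, Rational(-1, 21278)), 38302) = Mul(Rational(4085375, 21278), 38302) = Rational(78239016625, 10639)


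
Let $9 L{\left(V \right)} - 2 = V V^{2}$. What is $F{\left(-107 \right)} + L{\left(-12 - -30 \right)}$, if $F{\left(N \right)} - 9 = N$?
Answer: $\frac{4952}{9} \approx 550.22$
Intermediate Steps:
$F{\left(N \right)} = 9 + N$
$L{\left(V \right)} = \frac{2}{9} + \frac{V^{3}}{9}$ ($L{\left(V \right)} = \frac{2}{9} + \frac{V V^{2}}{9} = \frac{2}{9} + \frac{V^{3}}{9}$)
$F{\left(-107 \right)} + L{\left(-12 - -30 \right)} = \left(9 - 107\right) + \left(\frac{2}{9} + \frac{\left(-12 - -30\right)^{3}}{9}\right) = -98 + \left(\frac{2}{9} + \frac{\left(-12 + 30\right)^{3}}{9}\right) = -98 + \left(\frac{2}{9} + \frac{18^{3}}{9}\right) = -98 + \left(\frac{2}{9} + \frac{1}{9} \cdot 5832\right) = -98 + \left(\frac{2}{9} + 648\right) = -98 + \frac{5834}{9} = \frac{4952}{9}$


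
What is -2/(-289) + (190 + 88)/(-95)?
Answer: -80152/27455 ≈ -2.9194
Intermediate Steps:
-2/(-289) + (190 + 88)/(-95) = -2*(-1/289) + 278*(-1/95) = 2/289 - 278/95 = -80152/27455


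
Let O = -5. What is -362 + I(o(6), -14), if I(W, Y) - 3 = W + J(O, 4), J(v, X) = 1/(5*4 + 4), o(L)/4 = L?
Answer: -8039/24 ≈ -334.96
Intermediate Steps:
o(L) = 4*L
J(v, X) = 1/24 (J(v, X) = 1/(20 + 4) = 1/24)
I(W, Y) = 73/24 + W (I(W, Y) = 3 + (W + 1/24) = 3 + (1/24 + W) = 73/24 + W)
-362 + I(o(6), -14) = -362 + (73/24 + 4*6) = -362 + (73/24 + 24) = -362 + 649/24 = -8039/24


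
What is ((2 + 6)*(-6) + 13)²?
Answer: 1225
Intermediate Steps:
((2 + 6)*(-6) + 13)² = (8*(-6) + 13)² = (-48 + 13)² = (-35)² = 1225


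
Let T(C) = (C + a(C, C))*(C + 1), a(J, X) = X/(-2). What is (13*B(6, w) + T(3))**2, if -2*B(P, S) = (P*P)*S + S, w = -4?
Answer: 937024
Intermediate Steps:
B(P, S) = -S/2 - S*P**2/2 (B(P, S) = -((P*P)*S + S)/2 = -(P**2*S + S)/2 = -(S*P**2 + S)/2 = -(S + S*P**2)/2 = -S/2 - S*P**2/2)
a(J, X) = -X/2 (a(J, X) = X*(-1/2) = -X/2)
T(C) = C*(1 + C)/2 (T(C) = (C - C/2)*(C + 1) = (C/2)*(1 + C) = C*(1 + C)/2)
(13*B(6, w) + T(3))**2 = (13*(-1/2*(-4)*(1 + 6**2)) + (1/2)*3*(1 + 3))**2 = (13*(-1/2*(-4)*(1 + 36)) + (1/2)*3*4)**2 = (13*(-1/2*(-4)*37) + 6)**2 = (13*74 + 6)**2 = (962 + 6)**2 = 968**2 = 937024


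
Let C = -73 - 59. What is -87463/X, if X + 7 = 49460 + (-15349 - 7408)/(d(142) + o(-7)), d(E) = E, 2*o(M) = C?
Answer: -6647188/3735671 ≈ -1.7794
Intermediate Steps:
C = -132
o(M) = -66 (o(M) = (1/2)*(-132) = -66)
X = 3735671/76 (X = -7 + (49460 + (-15349 - 7408)/(142 - 66)) = -7 + (49460 - 22757/76) = -7 + 3736203/76 = 3735671/76 ≈ 49154.)
-87463/X = -87463/3735671/76 = -87463*76/3735671 = -6647188/3735671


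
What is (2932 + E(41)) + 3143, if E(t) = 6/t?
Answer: 249081/41 ≈ 6075.1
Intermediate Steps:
(2932 + E(41)) + 3143 = (2932 + 6/41) + 3143 = 120218/41 + 3143 = 249081/41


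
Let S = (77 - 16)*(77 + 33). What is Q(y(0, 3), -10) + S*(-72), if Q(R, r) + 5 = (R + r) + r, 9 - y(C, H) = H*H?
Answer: -483145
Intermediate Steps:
y(C, H) = 9 - H² (y(C, H) = 9 - H*H = 9 - H²)
Q(R, r) = -5 + R + 2*r (Q(R, r) = -5 + ((R + r) + r) = -5 + (R + 2*r) = -5 + R + 2*r)
S = 6710 (S = 61*110 = 6710)
Q(y(0, 3), -10) + S*(-72) = (-5 + (9 - 1*3²) + 2*(-10)) + 6710*(-72) = (-5 + (9 - 1*9) - 20) - 483120 = (-5 + (9 - 9) - 20) - 483120 = (-5 + 0 - 20) - 483120 = -25 - 483120 = -483145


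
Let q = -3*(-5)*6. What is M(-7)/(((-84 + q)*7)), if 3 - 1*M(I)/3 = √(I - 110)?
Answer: 3/14 - 3*I*√13/14 ≈ 0.21429 - 0.77262*I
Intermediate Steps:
q = 90 (q = 15*6 = 90)
M(I) = 9 - 3*√(-110 + I) (M(I) = 9 - 3*√(I - 110) = 9 - 3*√(-110 + I))
M(-7)/(((-84 + q)*7)) = (9 - 3*√(-110 - 7))/(((-84 + 90)*7)) = (9 - 9*I*√13)/((6*7)) = (9 - 9*I*√13)/42 = (9 - 9*I*√13)*(1/42) = 3/14 - 3*I*√13/14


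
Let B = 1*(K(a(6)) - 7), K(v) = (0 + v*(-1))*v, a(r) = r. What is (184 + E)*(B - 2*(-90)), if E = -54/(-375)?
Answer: 3153466/125 ≈ 25228.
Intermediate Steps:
E = 18/125 (E = -54*(-1/375) = 18/125 ≈ 0.14400)
K(v) = -v² (K(v) = (0 - v)*v = (-v)*v = -v²)
B = -43 (B = 1*(-1*6² - 7) = 1*(-1*36 - 7) = 1*(-36 - 7) = 1*(-43) = -43)
(184 + E)*(B - 2*(-90)) = (184 + 18/125)*(-43 - 2*(-90)) = 23018*(-43 + 180)/125 = (23018/125)*137 = 3153466/125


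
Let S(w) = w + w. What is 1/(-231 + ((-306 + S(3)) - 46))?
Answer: -1/577 ≈ -0.0017331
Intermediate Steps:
S(w) = 2*w
1/(-231 + ((-306 + S(3)) - 46)) = 1/(-231 + ((-306 + 2*3) - 46)) = 1/(-231 + ((-306 + 6) - 46)) = 1/(-231 + (-300 - 46)) = 1/(-231 - 346) = 1/(-577) = -1/577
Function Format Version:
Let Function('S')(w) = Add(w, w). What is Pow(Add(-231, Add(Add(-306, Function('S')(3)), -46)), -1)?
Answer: Rational(-1, 577) ≈ -0.0017331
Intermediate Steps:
Function('S')(w) = Mul(2, w)
Pow(Add(-231, Add(Add(-306, Function('S')(3)), -46)), -1) = Pow(Add(-231, Add(Add(-306, Mul(2, 3)), -46)), -1) = Pow(Add(-231, Add(Add(-306, 6), -46)), -1) = Pow(Add(-231, Add(-300, -46)), -1) = Pow(Add(-231, -346), -1) = Pow(-577, -1) = Rational(-1, 577)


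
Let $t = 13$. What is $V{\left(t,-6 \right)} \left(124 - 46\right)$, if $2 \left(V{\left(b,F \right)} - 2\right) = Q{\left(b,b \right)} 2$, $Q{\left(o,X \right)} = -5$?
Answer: $-234$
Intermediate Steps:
$V{\left(b,F \right)} = -3$ ($V{\left(b,F \right)} = 2 + \frac{\left(-5\right) 2}{2} = 2 + \frac{1}{2} \left(-10\right) = 2 - 5 = -3$)
$V{\left(t,-6 \right)} \left(124 - 46\right) = - 3 \left(124 - 46\right) = \left(-3\right) 78 = -234$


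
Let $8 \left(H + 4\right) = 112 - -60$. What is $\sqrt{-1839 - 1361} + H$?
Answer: $\frac{35}{2} + 40 i \sqrt{2} \approx 17.5 + 56.569 i$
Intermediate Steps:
$H = \frac{35}{2}$ ($H = -4 + \frac{112 - -60}{8} = -4 + \frac{112 + 60}{8} = -4 + \frac{1}{8} \cdot 172 = -4 + \frac{43}{2} = \frac{35}{2} \approx 17.5$)
$\sqrt{-1839 - 1361} + H = \sqrt{-1839 - 1361} + \frac{35}{2} = \sqrt{-3200} + \frac{35}{2} = 40 i \sqrt{2} + \frac{35}{2} = \frac{35}{2} + 40 i \sqrt{2}$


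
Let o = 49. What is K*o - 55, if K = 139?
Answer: 6756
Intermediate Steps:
K*o - 55 = 139*49 - 55 = 6811 - 55 = 6756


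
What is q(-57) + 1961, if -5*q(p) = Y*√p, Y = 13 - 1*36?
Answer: 1961 + 23*I*√57/5 ≈ 1961.0 + 34.729*I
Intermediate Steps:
Y = -23 (Y = 13 - 36 = -23)
q(p) = 23*√p/5 (q(p) = -(-23)*√p/5 = 23*√p/5)
q(-57) + 1961 = 23*√(-57)/5 + 1961 = 23*(I*√57)/5 + 1961 = 23*I*√57/5 + 1961 = 1961 + 23*I*√57/5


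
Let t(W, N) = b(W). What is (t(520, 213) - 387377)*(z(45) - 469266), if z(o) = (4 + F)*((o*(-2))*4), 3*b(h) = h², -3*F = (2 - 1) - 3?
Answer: 139985715842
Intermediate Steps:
F = ⅔ (F = -((2 - 1) - 3)/3 = -(1 - 3)/3 = -⅓*(-2) = ⅔ ≈ 0.66667)
b(h) = h²/3
t(W, N) = W²/3
z(o) = -112*o/3 (z(o) = (4 + ⅔)*((o*(-2))*4) = 14*(-2*o*4)/3 = 14*(-8*o)/3 = -112*o/3)
(t(520, 213) - 387377)*(z(45) - 469266) = ((⅓)*520² - 387377)*(-112/3*45 - 469266) = ((⅓)*270400 - 387377)*(-1680 - 469266) = (270400/3 - 387377)*(-470946) = -891731/3*(-470946) = 139985715842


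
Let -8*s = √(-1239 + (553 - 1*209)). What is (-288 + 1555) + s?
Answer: 1267 - I*√895/8 ≈ 1267.0 - 3.7396*I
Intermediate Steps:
s = -I*√895/8 (s = -√(-1239 + (553 - 1*209))/8 = -√(-1239 + (553 - 209))/8 = -√(-1239 + 344)/8 = -I*√895/8 ≈ -3.7396*I)
(-288 + 1555) + s = (-288 + 1555) - I*√895/8 = 1267 - I*√895/8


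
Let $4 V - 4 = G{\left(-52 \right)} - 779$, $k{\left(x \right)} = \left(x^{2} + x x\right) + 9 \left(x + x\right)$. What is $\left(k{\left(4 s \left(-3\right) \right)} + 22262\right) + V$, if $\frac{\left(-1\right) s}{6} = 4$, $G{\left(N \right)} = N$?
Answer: $\frac{772509}{4} \approx 1.9313 \cdot 10^{5}$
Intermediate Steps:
$s = -24$ ($s = \left(-6\right) 4 = -24$)
$k{\left(x \right)} = 2 x^{2} + 18 x$ ($k{\left(x \right)} = \left(x^{2} + x^{2}\right) + 9 \cdot 2 x = 2 x^{2} + 18 x$)
$V = - \frac{827}{4}$ ($V = 1 + \frac{-52 - 779}{4} = 1 + \frac{1}{4} \left(-831\right) = 1 - \frac{831}{4} = - \frac{827}{4} \approx -206.75$)
$\left(k{\left(4 s \left(-3\right) \right)} + 22262\right) + V = \left(2 \cdot 4 \left(-24\right) \left(-3\right) \left(9 + 4 \left(-24\right) \left(-3\right)\right) + 22262\right) - \frac{827}{4} = \left(2 \left(\left(-96\right) \left(-3\right)\right) \left(9 - -288\right) + 22262\right) - \frac{827}{4} = \left(2 \cdot 288 \left(9 + 288\right) + 22262\right) - \frac{827}{4} = \left(2 \cdot 288 \cdot 297 + 22262\right) - \frac{827}{4} = \left(171072 + 22262\right) - \frac{827}{4} = 193334 - \frac{827}{4} = \frac{772509}{4}$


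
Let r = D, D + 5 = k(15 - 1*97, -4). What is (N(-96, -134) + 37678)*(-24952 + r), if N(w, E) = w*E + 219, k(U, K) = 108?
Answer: -1261360089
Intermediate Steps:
D = 103 (D = -5 + 108 = 103)
r = 103
N(w, E) = 219 + E*w (N(w, E) = E*w + 219 = 219 + E*w)
(N(-96, -134) + 37678)*(-24952 + r) = ((219 - 134*(-96)) + 37678)*(-24952 + 103) = ((219 + 12864) + 37678)*(-24849) = (13083 + 37678)*(-24849) = 50761*(-24849) = -1261360089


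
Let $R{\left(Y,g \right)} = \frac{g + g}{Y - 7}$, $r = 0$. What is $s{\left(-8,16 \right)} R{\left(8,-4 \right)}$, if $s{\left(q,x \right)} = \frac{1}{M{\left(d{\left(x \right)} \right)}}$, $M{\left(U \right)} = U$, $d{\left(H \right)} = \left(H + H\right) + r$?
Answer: $- \frac{1}{4} \approx -0.25$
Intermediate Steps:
$d{\left(H \right)} = 2 H$ ($d{\left(H \right)} = \left(H + H\right) + 0 = 2 H + 0 = 2 H$)
$R{\left(Y,g \right)} = \frac{2 g}{-7 + Y}$
$s{\left(q,x \right)} = \frac{1}{2 x}$
$s{\left(-8,16 \right)} R{\left(8,-4 \right)} = \frac{1}{2 \cdot 16} \cdot 2 \left(-4\right) \frac{1}{-7 + 8} = \frac{1}{2} \cdot \frac{1}{16} \cdot 2 \left(-4\right) 1^{-1} = \frac{2 \left(-4\right) 1}{32} = \frac{1}{32} \left(-8\right) = - \frac{1}{4}$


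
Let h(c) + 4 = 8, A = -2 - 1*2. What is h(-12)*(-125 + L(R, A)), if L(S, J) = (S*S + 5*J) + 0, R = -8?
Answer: -324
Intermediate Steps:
A = -4 (A = -2 - 2 = -4)
h(c) = 4 (h(c) = -4 + 8 = 4)
L(S, J) = S**2 + 5*J (L(S, J) = (S**2 + 5*J) + 0 = S**2 + 5*J)
h(-12)*(-125 + L(R, A)) = 4*(-125 + ((-8)**2 + 5*(-4))) = 4*(-125 + (64 - 20)) = 4*(-125 + 44) = 4*(-81) = -324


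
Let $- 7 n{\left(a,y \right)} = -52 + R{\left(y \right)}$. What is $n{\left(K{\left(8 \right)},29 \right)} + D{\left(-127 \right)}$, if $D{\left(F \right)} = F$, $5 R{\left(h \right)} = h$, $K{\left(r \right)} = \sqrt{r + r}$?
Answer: $- \frac{602}{5} \approx -120.4$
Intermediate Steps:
$K{\left(r \right)} = \sqrt{2} \sqrt{r}$ ($K{\left(r \right)} = \sqrt{2 r} = \sqrt{2} \sqrt{r}$)
$R{\left(h \right)} = \frac{h}{5}$
$n{\left(a,y \right)} = \frac{52}{7} - \frac{y}{35}$ ($n{\left(a,y \right)} = - \frac{-52 + \frac{y}{5}}{7} = \frac{52}{7} - \frac{y}{35}$)
$n{\left(K{\left(8 \right)},29 \right)} + D{\left(-127 \right)} = \left(\frac{52}{7} - \frac{29}{35}\right) - 127 = \frac{33}{5} - 127 = - \frac{602}{5}$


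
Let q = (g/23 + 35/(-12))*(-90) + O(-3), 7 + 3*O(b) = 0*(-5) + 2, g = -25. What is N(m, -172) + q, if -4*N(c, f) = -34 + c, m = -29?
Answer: 103337/276 ≈ 374.41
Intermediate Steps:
N(c, f) = 17/2 - c/4 (N(c, f) = -(-34 + c)/4 = 17/2 - c/4)
O(b) = -5/3 (O(b) = -7/3 + (0*(-5) + 2)/3 = -7/3 + (0 + 2)/3 = -7/3 + (⅓)*2 = -7/3 + ⅔ = -5/3)
q = 49495/138 (q = (-25/23 + 35/(-12))*(-90) - 5/3 = (-25*1/23 + 35*(-1/12))*(-90) - 5/3 = (-25/23 - 35/12)*(-90) - 5/3 = -1105/276*(-90) - 5/3 = 16575/46 - 5/3 = 49495/138 ≈ 358.66)
N(m, -172) + q = (17/2 - ¼*(-29)) + 49495/138 = (17/2 + 29/4) + 49495/138 = 63/4 + 49495/138 = 103337/276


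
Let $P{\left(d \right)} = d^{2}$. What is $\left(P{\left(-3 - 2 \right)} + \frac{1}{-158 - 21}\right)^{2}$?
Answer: $\frac{20016676}{32041} \approx 624.72$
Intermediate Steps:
$\left(P{\left(-3 - 2 \right)} + \frac{1}{-158 - 21}\right)^{2} = \left(\left(-3 - 2\right)^{2} + \frac{1}{-158 - 21}\right)^{2} = \left(\left(-3 - 2\right)^{2} + \frac{1}{-179}\right)^{2} = \left(\left(-5\right)^{2} - \frac{1}{179}\right)^{2} = \left(25 - \frac{1}{179}\right)^{2} = \left(\frac{4474}{179}\right)^{2} = \frac{20016676}{32041}$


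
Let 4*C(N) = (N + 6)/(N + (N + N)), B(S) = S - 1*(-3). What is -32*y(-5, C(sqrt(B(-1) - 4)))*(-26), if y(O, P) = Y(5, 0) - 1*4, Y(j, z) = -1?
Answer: -4160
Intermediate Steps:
B(S) = 3 + S (B(S) = S + 3 = 3 + S)
C(N) = (6 + N)/(12*N) (C(N) = ((N + 6)/(N + (N + N)))/4 = ((6 + N)/(N + 2*N))/4 = ((6 + N)/((3*N)))/4 = ((6 + N)*(1/(3*N)))/4 = ((6 + N)/(3*N))/4 = (6 + N)/(12*N))
y(O, P) = -5 (y(O, P) = -1 - 1*4 = -1 - 4 = -5)
-32*y(-5, C(sqrt(B(-1) - 4)))*(-26) = -32*(-5)*(-26) = 160*(-26) = -4160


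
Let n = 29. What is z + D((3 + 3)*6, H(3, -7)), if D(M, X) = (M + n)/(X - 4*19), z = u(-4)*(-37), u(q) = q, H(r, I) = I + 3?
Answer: 2355/16 ≈ 147.19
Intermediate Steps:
H(r, I) = 3 + I
z = 148 (z = -4*(-37) = 148)
D(M, X) = (29 + M)/(-76 + X) (D(M, X) = (M + 29)/(X - 4*19) = (29 + M)/(X - 76) = (29 + M)/(-76 + X))
z + D((3 + 3)*6, H(3, -7)) = 148 + (29 + (3 + 3)*6)/(-76 + (3 - 7)) = 148 + (29 + 6*6)/(-76 - 4) = 148 + (29 + 36)/(-80) = 148 - 1/80*65 = 148 - 13/16 = 2355/16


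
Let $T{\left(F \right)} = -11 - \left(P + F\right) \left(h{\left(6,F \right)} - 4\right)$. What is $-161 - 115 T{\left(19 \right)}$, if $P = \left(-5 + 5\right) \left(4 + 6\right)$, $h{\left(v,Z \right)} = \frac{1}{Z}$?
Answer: $-7521$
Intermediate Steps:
$P = 0$ ($P = 0 \cdot 10 = 0$)
$T{\left(F \right)} = -11 - F \left(-4 + \frac{1}{F}\right)$ ($T{\left(F \right)} = -11 - \left(0 + F\right) \left(\frac{1}{F} - 4\right) = -11 - F \left(-4 + \frac{1}{F}\right)$)
$-161 - 115 T{\left(19 \right)} = -161 - 115 \left(-12 + 4 \cdot 19\right) = -161 - 115 \left(-12 + 76\right) = -161 - 7360 = -7521$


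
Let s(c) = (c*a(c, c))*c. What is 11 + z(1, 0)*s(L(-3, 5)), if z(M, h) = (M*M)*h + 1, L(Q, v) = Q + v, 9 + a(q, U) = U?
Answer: -17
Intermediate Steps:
a(q, U) = -9 + U
s(c) = c²*(-9 + c) (s(c) = (c*(-9 + c))*c = c²*(-9 + c))
z(M, h) = 1 + h*M² (z(M, h) = M²*h + 1 = h*M² + 1 = 1 + h*M²)
11 + z(1, 0)*s(L(-3, 5)) = 11 + (1 + 0*1²)*((-3 + 5)²*(-9 + (-3 + 5))) = 11 + (1 + 0*1)*(2²*(-9 + 2)) = 11 + (1 + 0)*(4*(-7)) = 11 + 1*(-28) = 11 - 28 = -17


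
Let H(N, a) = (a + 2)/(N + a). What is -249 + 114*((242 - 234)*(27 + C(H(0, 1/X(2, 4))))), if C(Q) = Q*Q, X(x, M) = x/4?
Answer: 28023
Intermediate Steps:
X(x, M) = x/4 (X(x, M) = x*(¼) = x/4)
H(N, a) = (2 + a)/(N + a)
C(Q) = Q²
-249 + 114*((242 - 234)*(27 + C(H(0, 1/X(2, 4))))) = -249 + 114*((242 - 234)*(27 + ((2 + 1/((¼)*2))/(0 + 1/((¼)*2)))²)) = -249 + 114*(8*(27 + ((2 + 1/(½))/(0 + 1/(½)))²)) = -249 + 114*(8*(27 + ((2 + 2)/(0 + 2))²)) = -249 + 114*(8*(27 + (4/2)²)) = -249 + 114*(8*(27 + ((½)*4)²)) = -249 + 114*(8*(27 + 2²)) = -249 + 114*(8*(27 + 4)) = -249 + 114*(8*31) = -249 + 114*248 = -249 + 28272 = 28023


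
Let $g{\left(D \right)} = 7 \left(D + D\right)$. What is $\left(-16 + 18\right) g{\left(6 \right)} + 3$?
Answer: $171$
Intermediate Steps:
$g{\left(D \right)} = 14 D$ ($g{\left(D \right)} = 7 \cdot 2 D = 14 D$)
$\left(-16 + 18\right) g{\left(6 \right)} + 3 = \left(-16 + 18\right) 14 \cdot 6 + 3 = 2 \cdot 84 + 3 = 168 + 3 = 171$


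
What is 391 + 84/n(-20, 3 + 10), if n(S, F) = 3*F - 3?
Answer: 1180/3 ≈ 393.33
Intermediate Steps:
n(S, F) = -3 + 3*F
391 + 84/n(-20, 3 + 10) = 391 + 84/(-3 + 3*(3 + 10)) = 391 + 84/(-3 + 3*13) = 391 + 84/(-3 + 39) = 391 + 84/36 = 391 + 84*(1/36) = 391 + 7/3 = 1180/3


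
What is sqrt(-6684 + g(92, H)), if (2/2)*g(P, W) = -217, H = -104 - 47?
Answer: I*sqrt(6901) ≈ 83.072*I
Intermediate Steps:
H = -151
g(P, W) = -217
sqrt(-6684 + g(92, H)) = sqrt(-6684 - 217) = sqrt(-6901) = I*sqrt(6901)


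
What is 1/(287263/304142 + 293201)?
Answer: 304142/89175025805 ≈ 3.4106e-6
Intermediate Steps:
1/(287263/304142 + 293201) = 1/(89175025805/304142) = 304142/89175025805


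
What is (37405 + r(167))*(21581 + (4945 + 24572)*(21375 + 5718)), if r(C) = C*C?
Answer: 52217287374628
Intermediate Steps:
r(C) = C²
(37405 + r(167))*(21581 + (4945 + 24572)*(21375 + 5718)) = (37405 + 167²)*(21581 + (4945 + 24572)*(21375 + 5718)) = (37405 + 27889)*(21581 + 29517*27093) = 65294*(21581 + 799704081) = 65294*799725662 = 52217287374628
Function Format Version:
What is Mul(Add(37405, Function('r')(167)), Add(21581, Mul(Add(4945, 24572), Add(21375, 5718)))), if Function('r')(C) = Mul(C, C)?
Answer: 52217287374628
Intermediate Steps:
Function('r')(C) = Pow(C, 2)
Mul(Add(37405, Function('r')(167)), Add(21581, Mul(Add(4945, 24572), Add(21375, 5718)))) = Mul(Add(37405, Pow(167, 2)), Add(21581, Mul(Add(4945, 24572), Add(21375, 5718)))) = Mul(Add(37405, 27889), Add(21581, Mul(29517, 27093))) = Mul(65294, Add(21581, 799704081)) = Mul(65294, 799725662) = 52217287374628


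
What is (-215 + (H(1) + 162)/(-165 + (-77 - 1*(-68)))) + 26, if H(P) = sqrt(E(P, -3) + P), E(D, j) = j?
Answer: -5508/29 - I*sqrt(2)/174 ≈ -189.93 - 0.0081277*I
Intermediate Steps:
H(P) = sqrt(-3 + P)
(-215 + (H(1) + 162)/(-165 + (-77 - 1*(-68)))) + 26 = (-215 + (sqrt(-3 + 1) + 162)/(-165 + (-77 - 1*(-68)))) + 26 = (-215 + (sqrt(-2) + 162)/(-165 + (-77 + 68))) + 26 = (-215 + (I*sqrt(2) + 162)/(-165 - 9)) + 26 = (-215 + (162 + I*sqrt(2))/(-174)) + 26 = (-215 + (162 + I*sqrt(2))*(-1/174)) + 26 = (-215 + (-27/29 - I*sqrt(2)/174)) + 26 = (-6262/29 - I*sqrt(2)/174) + 26 = -5508/29 - I*sqrt(2)/174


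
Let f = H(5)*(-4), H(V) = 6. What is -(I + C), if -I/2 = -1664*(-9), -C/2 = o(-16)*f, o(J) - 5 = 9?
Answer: 29280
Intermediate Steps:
o(J) = 14 (o(J) = 5 + 9 = 14)
f = -24 (f = 6*(-4) = -24)
C = 672 (C = -28*(-24) = -2*(-336) = 672)
I = -29952 (I = -(-416)*8*(-9) = -(-416)*(-72) = -2*14976 = -29952)
-(I + C) = -(-29952 + 672) = -1*(-29280) = 29280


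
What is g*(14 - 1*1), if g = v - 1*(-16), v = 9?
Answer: 325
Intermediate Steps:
g = 25 (g = 9 - 1*(-16) = 9 + 16 = 25)
g*(14 - 1*1) = 25*(14 - 1*1) = 25*(14 - 1) = 25*13 = 325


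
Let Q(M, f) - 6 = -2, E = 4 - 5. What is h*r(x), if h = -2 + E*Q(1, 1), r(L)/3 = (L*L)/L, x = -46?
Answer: 828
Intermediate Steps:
E = -1
Q(M, f) = 4 (Q(M, f) = 6 - 2 = 4)
r(L) = 3*L (r(L) = 3*((L*L)/L) = 3*(L²/L) = 3*L)
h = -6 (h = -2 - 1*4 = -2 - 4 = -6)
h*r(x) = -18*(-46) = -6*(-138) = 828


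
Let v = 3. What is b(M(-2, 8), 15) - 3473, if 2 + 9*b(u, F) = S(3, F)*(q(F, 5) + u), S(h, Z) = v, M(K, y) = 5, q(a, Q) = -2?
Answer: -31250/9 ≈ -3472.2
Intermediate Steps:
S(h, Z) = 3
b(u, F) = -8/9 + u/3 (b(u, F) = -2/9 + (3*(-2 + u))/9 = -2/9 + (-6 + 3*u)/9 = -2/9 + (-⅔ + u/3) = -8/9 + u/3)
b(M(-2, 8), 15) - 3473 = (-8/9 + (⅓)*5) - 3473 = (-8/9 + 5/3) - 3473 = 7/9 - 3473 = -31250/9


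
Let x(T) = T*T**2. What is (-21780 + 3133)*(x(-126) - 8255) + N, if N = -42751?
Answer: 37454899506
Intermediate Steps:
x(T) = T**3
(-21780 + 3133)*(x(-126) - 8255) + N = (-21780 + 3133)*((-126)**3 - 8255) - 42751 = -18647*(-2000376 - 8255) - 42751 = -18647*(-2008631) - 42751 = 37454942257 - 42751 = 37454899506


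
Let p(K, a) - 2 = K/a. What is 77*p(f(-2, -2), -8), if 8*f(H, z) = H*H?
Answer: 2387/16 ≈ 149.19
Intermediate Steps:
f(H, z) = H²/8 (f(H, z) = (H*H)/8 = H²/8)
p(K, a) = 2 + K/a
77*p(f(-2, -2), -8) = 77*(2 + ((⅛)*(-2)²)/(-8)) = 77*(2 + ((⅛)*4)*(-⅛)) = 77*(2 + (½)*(-⅛)) = 77*(2 - 1/16) = 77*(31/16) = 2387/16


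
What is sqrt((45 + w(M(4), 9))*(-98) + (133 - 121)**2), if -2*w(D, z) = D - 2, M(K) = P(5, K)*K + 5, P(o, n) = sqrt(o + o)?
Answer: sqrt(-4119 + 196*sqrt(10)) ≈ 59.154*I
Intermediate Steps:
P(o, n) = sqrt(2)*sqrt(o) (P(o, n) = sqrt(2*o) = sqrt(2)*sqrt(o))
M(K) = 5 + K*sqrt(10) (M(K) = (sqrt(2)*sqrt(5))*K + 5 = sqrt(10)*K + 5 = K*sqrt(10) + 5 = 5 + K*sqrt(10))
w(D, z) = 1 - D/2 (w(D, z) = -(D - 2)/2 = -(-2 + D)/2 = 1 - D/2)
sqrt((45 + w(M(4), 9))*(-98) + (133 - 121)**2) = sqrt((45 + (1 - (5 + 4*sqrt(10))/2))*(-98) + (133 - 121)**2) = sqrt((45 + (1 + (-5/2 - 2*sqrt(10))))*(-98) + 12**2) = sqrt((45 + (-3/2 - 2*sqrt(10)))*(-98) + 144) = sqrt((87/2 - 2*sqrt(10))*(-98) + 144) = sqrt((-4263 + 196*sqrt(10)) + 144) = sqrt(-4119 + 196*sqrt(10))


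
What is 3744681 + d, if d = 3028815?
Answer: 6773496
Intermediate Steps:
3744681 + d = 3744681 + 3028815 = 6773496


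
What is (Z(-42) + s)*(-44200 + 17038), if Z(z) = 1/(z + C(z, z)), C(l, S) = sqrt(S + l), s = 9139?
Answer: -5461123815/22 + 4527*I*sqrt(21)/154 ≈ -2.4823e+8 + 134.71*I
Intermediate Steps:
Z(z) = 1/(z + sqrt(2)*sqrt(z)) (Z(z) = 1/(z + sqrt(z + z)) = 1/(z + sqrt(2*z)) = 1/(z + sqrt(2)*sqrt(z)))
(Z(-42) + s)*(-44200 + 17038) = (1/(-42 + sqrt(2)*sqrt(-42)) + 9139)*(-44200 + 17038) = (1/(-42 + sqrt(2)*(I*sqrt(42))) + 9139)*(-27162) = (1/(-42 + 2*I*sqrt(21)) + 9139)*(-27162) = (9139 + 1/(-42 + 2*I*sqrt(21)))*(-27162) = -248233518 - 27162/(-42 + 2*I*sqrt(21))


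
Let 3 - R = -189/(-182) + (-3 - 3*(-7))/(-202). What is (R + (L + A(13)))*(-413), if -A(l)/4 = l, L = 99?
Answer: -53197291/2626 ≈ -20258.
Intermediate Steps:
A(l) = -4*l
R = 5385/2626 (R = 3 - (-189/(-182) + (-3 - 3*(-7))/(-202)) = 3 - (-189*(-1/182) + (-3 + 21)*(-1/202)) = 3 - (27/26 + 18*(-1/202)) = 3 - (27/26 - 9/101) = 3 - 1*2493/2626 = 3 - 2493/2626 = 5385/2626 ≈ 2.0506)
(R + (L + A(13)))*(-413) = (5385/2626 + (99 - 4*13))*(-413) = (5385/2626 + (99 - 52))*(-413) = (5385/2626 + 47)*(-413) = (128807/2626)*(-413) = -53197291/2626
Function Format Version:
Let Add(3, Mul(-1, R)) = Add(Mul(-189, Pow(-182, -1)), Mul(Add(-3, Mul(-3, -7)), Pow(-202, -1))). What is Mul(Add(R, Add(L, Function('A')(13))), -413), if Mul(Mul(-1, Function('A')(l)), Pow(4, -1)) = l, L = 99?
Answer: Rational(-53197291, 2626) ≈ -20258.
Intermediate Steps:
Function('A')(l) = Mul(-4, l)
R = Rational(5385, 2626) (R = Add(3, Mul(-1, Add(Mul(-189, Pow(-182, -1)), Mul(Add(-3, Mul(-3, -7)), Pow(-202, -1))))) = Add(3, Mul(-1, Add(Mul(-189, Rational(-1, 182)), Mul(Add(-3, 21), Rational(-1, 202))))) = Add(3, Mul(-1, Add(Rational(27, 26), Mul(18, Rational(-1, 202))))) = Add(3, Mul(-1, Add(Rational(27, 26), Rational(-9, 101)))) = Add(3, Mul(-1, Rational(2493, 2626))) = Add(3, Rational(-2493, 2626)) = Rational(5385, 2626) ≈ 2.0506)
Mul(Add(R, Add(L, Function('A')(13))), -413) = Mul(Add(Rational(5385, 2626), Add(99, Mul(-4, 13))), -413) = Mul(Add(Rational(5385, 2626), Add(99, -52)), -413) = Mul(Add(Rational(5385, 2626), 47), -413) = Mul(Rational(128807, 2626), -413) = Rational(-53197291, 2626)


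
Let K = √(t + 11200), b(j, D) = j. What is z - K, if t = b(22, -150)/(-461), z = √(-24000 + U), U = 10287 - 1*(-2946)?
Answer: -√2380225058/461 + I*√10767 ≈ -105.83 + 103.76*I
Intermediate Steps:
U = 13233 (U = 10287 + 2946 = 13233)
z = I*√10767 (z = √(-24000 + 13233) = √(-10767) = I*√10767 ≈ 103.76*I)
t = -22/461 (t = 22/(-461) = 22*(-1/461) = -22/461 ≈ -0.047722)
K = √2380225058/461 (K = √(-22/461 + 11200) = √(5163178/461) = √2380225058/461 ≈ 105.83)
z - K = I*√10767 - √2380225058/461 = -√2380225058/461 + I*√10767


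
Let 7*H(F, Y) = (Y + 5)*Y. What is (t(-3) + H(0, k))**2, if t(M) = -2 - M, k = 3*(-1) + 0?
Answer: 1/49 ≈ 0.020408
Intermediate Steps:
k = -3 (k = -3 + 0 = -3)
H(F, Y) = Y*(5 + Y)/7 (H(F, Y) = ((Y + 5)*Y)/7 = ((5 + Y)*Y)/7 = (Y*(5 + Y))/7 = Y*(5 + Y)/7)
(t(-3) + H(0, k))**2 = ((-2 - 1*(-3)) + (1/7)*(-3)*(5 - 3))**2 = ((-2 + 3) + (1/7)*(-3)*2)**2 = (1 - 6/7)**2 = (1/7)**2 = 1/49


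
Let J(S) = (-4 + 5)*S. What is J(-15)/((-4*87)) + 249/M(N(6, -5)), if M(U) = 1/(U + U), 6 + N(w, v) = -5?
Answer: -635443/116 ≈ -5478.0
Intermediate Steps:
J(S) = S (J(S) = 1*S = S)
N(w, v) = -11 (N(w, v) = -6 - 5 = -11)
M(U) = 1/(2*U)
J(-15)/((-4*87)) + 249/M(N(6, -5)) = -15/((-4*87)) + 249/(((½)/(-11))) = -15/(-348) + 249/(((½)*(-1/11))) = -15*(-1/348) + 249/(-1/22) = 5/116 + 249*(-22) = 5/116 - 5478 = -635443/116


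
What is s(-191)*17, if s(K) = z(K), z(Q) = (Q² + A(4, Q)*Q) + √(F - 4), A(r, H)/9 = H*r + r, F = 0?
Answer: 22829657 + 34*I ≈ 2.283e+7 + 34.0*I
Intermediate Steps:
A(r, H) = 9*r + 9*H*r (A(r, H) = 9*(H*r + r) = 9*(r + H*r) = 9*r + 9*H*r)
z(Q) = Q² + 2*I + Q*(36 + 36*Q) (z(Q) = (Q² + (9*4*(1 + Q))*Q) + √(0 - 4) = (Q² + (36 + 36*Q)*Q) + √(-4) = (Q² + Q*(36 + 36*Q)) + 2*I = Q² + 2*I + Q*(36 + 36*Q))
s(K) = 2*I + 36*K + 37*K²
s(-191)*17 = (2*I + 36*(-191) + 37*(-191)²)*17 = (2*I - 6876 + 37*36481)*17 = (2*I - 6876 + 1349797)*17 = (1342921 + 2*I)*17 = 22829657 + 34*I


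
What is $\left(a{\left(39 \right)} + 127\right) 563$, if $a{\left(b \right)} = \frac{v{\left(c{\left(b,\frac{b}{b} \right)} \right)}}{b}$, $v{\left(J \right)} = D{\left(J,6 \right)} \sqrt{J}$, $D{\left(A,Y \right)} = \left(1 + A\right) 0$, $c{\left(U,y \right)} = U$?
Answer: $71501$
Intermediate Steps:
$D{\left(A,Y \right)} = 0$
$v{\left(J \right)} = 0$ ($v{\left(J \right)} = 0 \sqrt{J} = 0$)
$a{\left(b \right)} = 0$ ($a{\left(b \right)} = \frac{0}{b} = 0$)
$\left(a{\left(39 \right)} + 127\right) 563 = \left(0 + 127\right) 563 = 127 \cdot 563 = 71501$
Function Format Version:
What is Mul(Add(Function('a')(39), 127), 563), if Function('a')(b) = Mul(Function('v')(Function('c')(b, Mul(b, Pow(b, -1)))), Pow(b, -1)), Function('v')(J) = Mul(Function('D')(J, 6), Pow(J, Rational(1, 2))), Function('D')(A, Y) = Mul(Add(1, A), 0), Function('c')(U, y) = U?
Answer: 71501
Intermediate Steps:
Function('D')(A, Y) = 0
Function('v')(J) = 0 (Function('v')(J) = Mul(0, Pow(J, Rational(1, 2))) = 0)
Function('a')(b) = 0 (Function('a')(b) = Mul(0, Pow(b, -1)) = 0)
Mul(Add(Function('a')(39), 127), 563) = Mul(Add(0, 127), 563) = Mul(127, 563) = 71501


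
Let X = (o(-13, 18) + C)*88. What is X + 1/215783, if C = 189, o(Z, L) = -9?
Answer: 3418002721/215783 ≈ 15840.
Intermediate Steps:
X = 15840 (X = (-9 + 189)*88 = 180*88 = 15840)
X + 1/215783 = 15840 + 1/215783 = 3418002721/215783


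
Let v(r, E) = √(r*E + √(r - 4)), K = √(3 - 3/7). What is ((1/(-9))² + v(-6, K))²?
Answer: (7 + 81*√7*√(-18*√14 + 7*I*√10))²/321489 ≈ -9.6088 + 3.2399*I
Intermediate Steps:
K = 3*√14/7 (K = √(3 - 3*⅐) = √(3 - 3/7) = √(18/7) = 3*√14/7 ≈ 1.6036)
v(r, E) = √(√(-4 + r) + E*r) (v(r, E) = √(E*r + √(-4 + r)) = √(√(-4 + r) + E*r))
((1/(-9))² + v(-6, K))² = ((1/(-9))² + √(√(-4 - 6) + (3*√14/7)*(-6)))² = ((-⅑)² + √(√(-10) - 18*√14/7))² = (1/81 + √(I*√10 - 18*√14/7))² = (1/81 + √(-18*√14/7 + I*√10))²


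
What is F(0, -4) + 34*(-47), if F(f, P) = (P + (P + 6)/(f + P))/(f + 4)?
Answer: -12793/8 ≈ -1599.1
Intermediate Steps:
F(f, P) = (P + (6 + P)/(P + f))/(4 + f)
F(0, -4) + 34*(-47) = (6 - 4 + (-4)**2 - 4*0)/(0**2 + 4*(-4) + 4*0 - 4*0) + 34*(-47) = (6 - 4 + 16 + 0)/(0 - 16 + 0 + 0) - 1598 = 18/(-16) - 1598 = -1/16*18 - 1598 = -9/8 - 1598 = -12793/8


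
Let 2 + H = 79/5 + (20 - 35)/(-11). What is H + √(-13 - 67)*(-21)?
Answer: 834/55 - 84*I*√5 ≈ 15.164 - 187.83*I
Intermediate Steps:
H = 834/55 (H = -2 + (79/5 + (20 - 35)/(-11)) = -2 + (79*(⅕) - 15*(-1/11)) = -2 + (79/5 + 15/11) = -2 + 944/55 = 834/55 ≈ 15.164)
H + √(-13 - 67)*(-21) = 834/55 + √(-13 - 67)*(-21) = 834/55 + √(-80)*(-21) = 834/55 + (4*I*√5)*(-21) = 834/55 - 84*I*√5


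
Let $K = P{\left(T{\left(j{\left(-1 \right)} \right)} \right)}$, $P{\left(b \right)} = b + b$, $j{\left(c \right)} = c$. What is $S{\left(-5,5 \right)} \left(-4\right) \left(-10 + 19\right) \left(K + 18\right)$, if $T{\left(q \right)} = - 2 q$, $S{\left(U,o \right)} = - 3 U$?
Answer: $-11880$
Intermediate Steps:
$P{\left(b \right)} = 2 b$
$K = 4$ ($K = 2 \left(\left(-2\right) \left(-1\right)\right) = 2 \cdot 2 = 4$)
$S{\left(-5,5 \right)} \left(-4\right) \left(-10 + 19\right) \left(K + 18\right) = \left(-3\right) \left(-5\right) \left(-4\right) \left(-10 + 19\right) \left(4 + 18\right) = 15 \left(-4\right) 9 \cdot 22 = \left(-60\right) 198 = -11880$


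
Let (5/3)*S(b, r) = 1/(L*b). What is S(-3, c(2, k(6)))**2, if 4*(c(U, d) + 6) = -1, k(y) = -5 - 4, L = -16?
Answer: 1/6400 ≈ 0.00015625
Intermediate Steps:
k(y) = -9
c(U, d) = -25/4 (c(U, d) = -6 + (1/4)*(-1) = -6 - 1/4 = -25/4)
S(b, r) = -3/(80*b) (S(b, r) = 3/(5*((-16*b))) = 3*(-1/(16*b))/5 = -3/(80*b))
S(-3, c(2, k(6)))**2 = (-3/80/(-3))**2 = (-3/80*(-1/3))**2 = (1/80)**2 = 1/6400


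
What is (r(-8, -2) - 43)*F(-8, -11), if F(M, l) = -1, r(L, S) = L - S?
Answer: 49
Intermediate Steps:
(r(-8, -2) - 43)*F(-8, -11) = ((-8 - 1*(-2)) - 43)*(-1) = ((-8 + 2) - 43)*(-1) = (-6 - 43)*(-1) = -49*(-1) = 49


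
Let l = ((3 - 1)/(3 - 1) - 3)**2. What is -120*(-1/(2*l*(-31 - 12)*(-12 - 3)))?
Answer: 1/43 ≈ 0.023256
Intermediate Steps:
l = 4 (l = (2/2 - 3)**2 = (2*(1/2) - 3)**2 = (1 - 3)**2 = (-2)**2 = 4)
-120*(-1/(2*l*(-31 - 12)*(-12 - 3))) = -120*(-1/(8*(-31 - 12)*(-12 - 3))) = -120/((-43*(-15))*(-8*1)) = -120/(645*(-8)) = -120/(-5160) = -120*(-1/5160) = 1/43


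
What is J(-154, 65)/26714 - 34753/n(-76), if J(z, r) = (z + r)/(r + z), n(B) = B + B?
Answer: 24431363/106856 ≈ 228.64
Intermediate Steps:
n(B) = 2*B
J(z, r) = 1 (J(z, r) = (r + z)/(r + z) = 1)
J(-154, 65)/26714 - 34753/n(-76) = 1/26714 - 34753/(2*(-76)) = 1*(1/26714) - 34753/(-152) = 1/26714 - 34753*(-1/152) = 1/26714 + 34753/152 = 24431363/106856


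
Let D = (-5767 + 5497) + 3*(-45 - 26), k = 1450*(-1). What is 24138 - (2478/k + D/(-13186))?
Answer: 230771646579/9559850 ≈ 24140.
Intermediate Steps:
k = -1450
D = -483 (D = -270 + 3*(-71) = -270 - 213 = -483)
24138 - (2478/k + D/(-13186)) = 24138 - (2478/(-1450) - 483/(-13186)) = 24138 - (2478*(-1/1450) - 483*(-1/13186)) = 24138 - (-1239/725 + 483/13186) = 24138 - 1*(-15987279/9559850) = 24138 + 15987279/9559850 = 230771646579/9559850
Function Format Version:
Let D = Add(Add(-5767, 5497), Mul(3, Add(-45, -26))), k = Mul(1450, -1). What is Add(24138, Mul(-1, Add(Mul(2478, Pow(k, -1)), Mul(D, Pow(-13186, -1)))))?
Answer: Rational(230771646579, 9559850) ≈ 24140.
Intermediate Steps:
k = -1450
D = -483 (D = Add(-270, Mul(3, -71)) = Add(-270, -213) = -483)
Add(24138, Mul(-1, Add(Mul(2478, Pow(k, -1)), Mul(D, Pow(-13186, -1))))) = Add(24138, Mul(-1, Add(Mul(2478, Pow(-1450, -1)), Mul(-483, Pow(-13186, -1))))) = Add(24138, Mul(-1, Add(Mul(2478, Rational(-1, 1450)), Mul(-483, Rational(-1, 13186))))) = Add(24138, Mul(-1, Add(Rational(-1239, 725), Rational(483, 13186)))) = Add(24138, Mul(-1, Rational(-15987279, 9559850))) = Add(24138, Rational(15987279, 9559850)) = Rational(230771646579, 9559850)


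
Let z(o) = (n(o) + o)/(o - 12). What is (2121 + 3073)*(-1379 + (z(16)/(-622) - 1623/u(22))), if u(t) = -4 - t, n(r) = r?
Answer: -27647519165/4043 ≈ -6.8384e+6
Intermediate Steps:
z(o) = 2*o/(-12 + o) (z(o) = (o + o)/(o - 12) = (2*o)/(-12 + o) = 2*o/(-12 + o))
(2121 + 3073)*(-1379 + (z(16)/(-622) - 1623/u(22))) = (2121 + 3073)*(-1379 + ((2*16/(-12 + 16))/(-622) - 1623/(-4 - 1*22))) = 5194*(-1379 + ((2*16/4)*(-1/622) - 1623/(-4 - 22))) = 5194*(-1379 + ((2*16*(1/4))*(-1/622) - 1623/(-26))) = 5194*(-1379 + (8*(-1/622) - 1623*(-1/26))) = 5194*(-1379 + (-4/311 + 1623/26)) = 5194*(-1379 + 504649/8086) = 5194*(-10645945/8086) = -27647519165/4043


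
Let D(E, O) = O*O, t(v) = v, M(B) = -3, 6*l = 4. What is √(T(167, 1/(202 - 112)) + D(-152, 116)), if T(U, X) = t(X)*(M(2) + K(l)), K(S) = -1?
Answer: √3027590/15 ≈ 116.00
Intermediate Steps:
l = ⅔ (l = (⅙)*4 = ⅔ ≈ 0.66667)
T(U, X) = -4*X (T(U, X) = X*(-3 - 1) = X*(-4) = -4*X)
D(E, O) = O²
√(T(167, 1/(202 - 112)) + D(-152, 116)) = √(-4/(202 - 112) + 116²) = √(-4/90 + 13456) = √(-4*1/90 + 13456) = √(-2/45 + 13456) = √(605518/45) = √3027590/15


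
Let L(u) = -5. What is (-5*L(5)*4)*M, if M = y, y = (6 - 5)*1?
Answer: 100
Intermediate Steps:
y = 1 (y = 1*1 = 1)
M = 1
(-5*L(5)*4)*M = (-5*(-5)*4)*1 = (25*4)*1 = 100*1 = 100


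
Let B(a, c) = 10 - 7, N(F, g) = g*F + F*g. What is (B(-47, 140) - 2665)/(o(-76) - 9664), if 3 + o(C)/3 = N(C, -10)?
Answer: 2662/5113 ≈ 0.52063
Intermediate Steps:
N(F, g) = 2*F*g (N(F, g) = F*g + F*g = 2*F*g)
B(a, c) = 3
o(C) = -9 - 60*C (o(C) = -9 + 3*(2*C*(-10)) = -9 + 3*(-20*C) = -9 - 60*C)
(B(-47, 140) - 2665)/(o(-76) - 9664) = (3 - 2665)/((-9 - 60*(-76)) - 9664) = -2662/((-9 + 4560) - 9664) = -2662/(4551 - 9664) = -2662/(-5113) = -2662*(-1/5113) = 2662/5113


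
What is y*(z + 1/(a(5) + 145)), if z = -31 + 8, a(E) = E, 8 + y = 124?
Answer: -200042/75 ≈ -2667.2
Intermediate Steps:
y = 116 (y = -8 + 124 = 116)
z = -23
y*(z + 1/(a(5) + 145)) = 116*(-23 + 1/(5 + 145)) = 116*(-23 + 1/150) = 116*(-3449/150) = -200042/75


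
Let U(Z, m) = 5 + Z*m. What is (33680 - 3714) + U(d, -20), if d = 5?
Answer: 29871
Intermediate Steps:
(33680 - 3714) + U(d, -20) = (33680 - 3714) + (5 + 5*(-20)) = 29966 + (5 - 100) = 29966 - 95 = 29871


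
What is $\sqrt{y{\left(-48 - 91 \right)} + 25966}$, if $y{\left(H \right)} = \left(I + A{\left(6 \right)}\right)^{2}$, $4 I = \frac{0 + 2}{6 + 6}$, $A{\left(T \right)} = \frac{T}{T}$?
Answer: $\frac{\sqrt{14957041}}{24} \approx 161.14$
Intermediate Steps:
$A{\left(T \right)} = 1$
$I = \frac{1}{24}$ ($I = \frac{\left(0 + 2\right) \frac{1}{6 + 6}}{4} = \frac{2 \cdot \frac{1}{12}}{4} = \frac{1}{4} \cdot \frac{1}{6} = \frac{1}{24} \approx 0.041667$)
$y{\left(H \right)} = \frac{625}{576}$ ($y{\left(H \right)} = \left(\frac{1}{24} + 1\right)^{2} = \left(\frac{25}{24}\right)^{2} = \frac{625}{576}$)
$\sqrt{y{\left(-48 - 91 \right)} + 25966} = \sqrt{\frac{625}{576} + 25966} = \sqrt{\frac{14957041}{576}} = \frac{\sqrt{14957041}}{24}$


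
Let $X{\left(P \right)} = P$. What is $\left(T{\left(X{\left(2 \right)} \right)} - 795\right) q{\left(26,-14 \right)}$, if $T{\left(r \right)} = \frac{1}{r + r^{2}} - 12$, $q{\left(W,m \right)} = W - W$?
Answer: $0$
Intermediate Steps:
$q{\left(W,m \right)} = 0$
$T{\left(r \right)} = -12 + \frac{1}{r + r^{2}}$ ($T{\left(r \right)} = \frac{1}{r + r^{2}} - 12 = -12 + \frac{1}{r + r^{2}}$)
$\left(T{\left(X{\left(2 \right)} \right)} - 795\right) q{\left(26,-14 \right)} = \left(\frac{1 - 24 - 12 \cdot 2^{2}}{2 \left(1 + 2\right)} - 795\right) 0 = \left(\frac{1 - 24 - 48}{2 \cdot 3} - 795\right) 0 = \left(\frac{1}{2} \cdot \frac{1}{3} \left(1 - 24 - 48\right) - 795\right) 0 = \left(\frac{1}{2} \cdot \frac{1}{3} \left(-71\right) - 795\right) 0 = \left(- \frac{71}{6} - 795\right) 0 = \left(- \frac{4841}{6}\right) 0 = 0$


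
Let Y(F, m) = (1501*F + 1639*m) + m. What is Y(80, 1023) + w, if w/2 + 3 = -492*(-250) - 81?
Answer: 2043632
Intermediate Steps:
Y(F, m) = 1501*F + 1640*m
w = 245832 (w = -6 + 2*(-492*(-250) - 81) = -6 + 2*(123000 - 81) = -6 + 2*122919 = -6 + 245838 = 245832)
Y(80, 1023) + w = (1501*80 + 1640*1023) + 245832 = (120080 + 1677720) + 245832 = 1797800 + 245832 = 2043632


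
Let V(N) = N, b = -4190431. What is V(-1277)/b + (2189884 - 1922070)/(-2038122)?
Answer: -559826703020/4270304805291 ≈ -0.13110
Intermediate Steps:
V(-1277)/b + (2189884 - 1922070)/(-2038122) = -1277/(-4190431) + (2189884 - 1922070)/(-2038122) = -1277*(-1/4190431) + 267814*(-1/2038122) = 1277/4190431 - 133907/1019061 = -559826703020/4270304805291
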